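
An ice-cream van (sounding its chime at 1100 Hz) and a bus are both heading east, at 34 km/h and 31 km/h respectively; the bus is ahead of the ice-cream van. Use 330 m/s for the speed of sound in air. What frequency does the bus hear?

1103 Hz

34 km/h = 9.444 m/s; 31 km/h = 8.611 m/s.
The bus is ahead, so the ice-cream van is moving toward it while the bus is moving away from the ice-cream van.
General Doppler shift: f' = f · (v − v_o)/(v − v_s).
f' = 1100 × (330 − 8.611)/(330 − 9.444) = 1100 × 321.39/320.56 ≈ 1103 Hz.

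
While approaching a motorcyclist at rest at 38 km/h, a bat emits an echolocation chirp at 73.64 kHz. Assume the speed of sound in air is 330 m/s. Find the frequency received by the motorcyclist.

38 km/h = 10.56 m/s.
Moving source, stationary observer: f' = f · v/(v − v_s) since the source is approaching.
f' = 73.64 × 330/(330 − 10.56) = 73.64 × 330/319.4 ≈ 76.1 kHz.

76.1 kHz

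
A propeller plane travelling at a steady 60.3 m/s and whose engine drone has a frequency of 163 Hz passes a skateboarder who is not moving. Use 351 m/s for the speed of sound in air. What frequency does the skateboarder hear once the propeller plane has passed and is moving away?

Receding: f₂ = f · v/(v + v_s) = 163 × 351/411.3 ≈ 139 Hz.

139 Hz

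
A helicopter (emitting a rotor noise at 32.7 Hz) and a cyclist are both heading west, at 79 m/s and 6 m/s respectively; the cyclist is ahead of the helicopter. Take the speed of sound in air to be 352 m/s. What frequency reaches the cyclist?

The cyclist is ahead, so the helicopter is moving toward it while the cyclist is moving away from the helicopter.
Both move, so f' = f · (v − v_o)/(v − v_s).
f' = 32.7 × (352 − 6)/(352 − 79) = 32.7 × 346/273 ≈ 41.4 Hz.

41.4 Hz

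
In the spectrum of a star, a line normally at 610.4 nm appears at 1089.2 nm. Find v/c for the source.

λ'/λ₀ = 1.7844 > 1 (redshift), so the source is receding.
λ'/λ₀ = √((1 + β)/(1 − β)) for a receding source ⇒ β = (r² − 1)/(r² + 1) with r = λ'/λ₀.
β = (3.1841 − 1)/(3.1841 + 1) ≈ 0.522.

0.522c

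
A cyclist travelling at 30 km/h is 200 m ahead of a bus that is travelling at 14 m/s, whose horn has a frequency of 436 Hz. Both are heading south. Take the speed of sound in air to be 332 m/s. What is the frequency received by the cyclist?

444 Hz

30 km/h = 8.333 m/s.
The cyclist is ahead, so the bus is moving toward it while the cyclist is moving away from the bus.
Both move, so f' = f · (v − v_o)/(v − v_s).
f' = 436 × (332 − 8.333)/(332 − 14) = 436 × 323.67/318 ≈ 444 Hz.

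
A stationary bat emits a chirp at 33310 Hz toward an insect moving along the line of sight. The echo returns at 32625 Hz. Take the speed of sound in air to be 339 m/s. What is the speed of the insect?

3.5 m/s

Double Doppler shift off a moving reflector: f₂ = f₀ · (v + u)/(v − u) (u > 0 toward emitter).
Rearranging, u = v · (f₂ − f₀)/(f₂ + f₀) = 339 × -685/65935 ≈ -3.5 m/s.
So the insect is moving at 3.5 m/s away from the emitter.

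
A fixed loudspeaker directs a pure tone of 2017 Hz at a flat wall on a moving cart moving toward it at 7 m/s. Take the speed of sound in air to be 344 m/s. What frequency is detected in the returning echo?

2101 Hz

At the flat wall on a moving cart (a moving observer), f₁ = f₀ · (v + u)/v = 2017 × 351/344 ≈ 2058 Hz.
The reflection then acts as a moving source: f₂ = f₁ · v/(v − u) ≈ 2101 Hz.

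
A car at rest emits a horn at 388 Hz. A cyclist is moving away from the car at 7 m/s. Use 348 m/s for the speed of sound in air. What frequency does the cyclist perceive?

Only the observer moves, away from the source, so f' = f · (v − v_o)/v.
f' = 388 × (348 − 7)/348 = 388 × 341/348 ≈ 380 Hz.

380 Hz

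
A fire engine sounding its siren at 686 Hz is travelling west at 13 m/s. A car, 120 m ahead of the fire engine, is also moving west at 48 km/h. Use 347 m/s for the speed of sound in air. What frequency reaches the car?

48 km/h = 13.33 m/s.
The car is ahead, so the fire engine is moving toward it while the car is moving away from the fire engine.
Both move, so f' = f · (v − v_o)/(v − v_s).
f' = 686 × (347 − 13.33)/(347 − 13) = 686 × 333.67/334 ≈ 685 Hz.

685 Hz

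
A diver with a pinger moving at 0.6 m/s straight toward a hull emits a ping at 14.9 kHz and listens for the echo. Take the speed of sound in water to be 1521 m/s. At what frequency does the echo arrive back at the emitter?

The hull receives the sound from a moving source: f₁ = f₀ · v/(v − v_e) = 14.9 × 1521/1520.4 ≈ 14.91 kHz.
On the return leg the diver with a pinger is a moving observer: f₂ = f₁ · (v + v_e)/v = 14.91 × 1521.6/1521 ≈ 14.91 kHz.

14.91 kHz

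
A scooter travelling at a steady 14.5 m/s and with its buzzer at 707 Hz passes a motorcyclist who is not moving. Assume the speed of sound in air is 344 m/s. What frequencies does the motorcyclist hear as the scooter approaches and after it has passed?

738 Hz approaching; 678 Hz receding

Approaching: f₁ = f · v/(v − v_s) = 707 × 344/329.5 ≈ 738 Hz.
Receding: f₂ = f · v/(v + v_s) = 707 × 344/358.5 ≈ 678 Hz.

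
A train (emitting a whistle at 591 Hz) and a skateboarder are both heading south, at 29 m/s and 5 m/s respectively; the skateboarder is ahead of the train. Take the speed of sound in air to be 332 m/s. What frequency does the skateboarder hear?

638 Hz

The skateboarder is ahead, so the train is moving toward it while the skateboarder is moving away from the train.
General Doppler shift: f' = f · (v − v_o)/(v − v_s).
f' = 591 × (332 − 5)/(332 − 29) = 591 × 327/303 ≈ 638 Hz.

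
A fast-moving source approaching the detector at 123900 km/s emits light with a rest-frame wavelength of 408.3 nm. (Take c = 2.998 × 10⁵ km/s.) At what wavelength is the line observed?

263.1 nm

β = v/c = 123900/299800 = 0.4133.
Relativistic Doppler for wavelength: λ' = λ₀ · √((1 − β)/(1 + β)).
λ' = 408.3 × √(0.5867/1.4133) = 408.3 × 0.64432 ≈ 263.1 nm.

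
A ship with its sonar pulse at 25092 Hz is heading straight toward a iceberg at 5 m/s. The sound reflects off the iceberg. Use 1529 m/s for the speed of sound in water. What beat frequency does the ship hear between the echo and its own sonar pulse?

165 Hz

The iceberg receives the sound from a moving source: f₁ = f₀ · v/(v − v_e) = 25092 × 1529/1524 ≈ 25174.3 Hz.
On the return leg the ship is a moving observer: f₂ = f₁ · (v + v_e)/v = 25174.3 × 1534/1529 ≈ 25256.6 Hz.
Equivalently f₂ = f₀ · (v + v_e)/(v − v_e).
Beat against the emitted tone: |f₂ − f₀| = 2v_e·f₀/(v − v_e) = 2 × 5 × 25092/1524 ≈ 165 Hz.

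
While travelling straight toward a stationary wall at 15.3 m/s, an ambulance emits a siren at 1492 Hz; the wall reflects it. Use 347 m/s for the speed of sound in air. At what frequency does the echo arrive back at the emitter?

The wall receives the sound from a moving source: f₁ = f₀ · v/(v − v_e) = 1492 × 347/331.7 ≈ 1561 Hz.
On the return leg the ambulance is a moving observer: f₂ = f₁ · (v + v_e)/v = 1561 × 362.3/347 ≈ 1630 Hz.

1630 Hz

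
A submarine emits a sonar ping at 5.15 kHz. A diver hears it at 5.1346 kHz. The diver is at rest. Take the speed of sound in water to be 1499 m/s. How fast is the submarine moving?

4.5 m/s

f' < f, so the submarine is receding.
f' = f · v/(v + v_s) ⇒ v_s = v · |1 − f/f'|.
v_s = 1499 × |1 − 5.15/5.1346| = 1499 × 0.002999 ≈ 4.5 m/s.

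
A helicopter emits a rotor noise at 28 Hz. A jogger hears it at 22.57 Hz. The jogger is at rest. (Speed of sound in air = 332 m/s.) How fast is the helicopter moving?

f' < f, so the helicopter is receding.
f' = f · v/(v + v_s) ⇒ v_s = v · |1 − f/f'|.
v_s = 332 × |1 − 28/22.57| = 332 × 0.2406 ≈ 80 m/s.

80 m/s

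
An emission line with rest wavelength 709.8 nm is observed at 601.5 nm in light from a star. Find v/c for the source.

0.164

λ'/λ₀ = 0.8474 < 1 (blueshift), so the source is approaching.
λ'/λ₀ = √((1 − β)/(1 + β)) for an approaching source ⇒ β = (1 − r²)/(1 + r²) with r = λ'/λ₀.
β = (1 − 0.7181)/(1 + 0.7181) ≈ 0.164.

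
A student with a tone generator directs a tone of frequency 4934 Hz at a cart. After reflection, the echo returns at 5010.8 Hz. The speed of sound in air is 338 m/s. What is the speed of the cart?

Double Doppler shift off a moving reflector: f₂ = f₀ · (v + u)/(v − u) (u > 0 toward emitter).
Rearranging, u = v · (f₂ − f₀)/(f₂ + f₀) = 338 × 76.8/9944.8 ≈ 2.61 m/s.
So the cart is moving at 2.61 m/s toward the emitter.

2.61 m/s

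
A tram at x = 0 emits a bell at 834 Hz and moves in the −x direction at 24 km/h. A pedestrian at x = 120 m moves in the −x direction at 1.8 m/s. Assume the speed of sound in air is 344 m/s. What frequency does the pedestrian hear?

24 km/h = 6.667 m/s.
The observer lies on the +x side, so the source is heading away from the observer and the observer is heading toward the source.
General Doppler shift: f' = f · (v + v_o)/(v + v_s).
f' = 834 × (344 + 1.8)/(344 + 6.667) = 834 × 345.8/350.67 ≈ 822 Hz.

822 Hz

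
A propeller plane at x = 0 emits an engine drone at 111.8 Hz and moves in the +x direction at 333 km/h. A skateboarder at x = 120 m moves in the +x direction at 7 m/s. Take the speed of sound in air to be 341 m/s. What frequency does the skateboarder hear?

333 km/h = 92.5 m/s.
The observer lies on the +x side, so the source is heading toward the observer and the observer is heading away from the source.
General Doppler shift: f' = f · (v − v_o)/(v − v_s).
f' = 111.8 × (341 − 7)/(341 − 92.5) = 111.8 × 334/248.5 ≈ 150 Hz.

150 Hz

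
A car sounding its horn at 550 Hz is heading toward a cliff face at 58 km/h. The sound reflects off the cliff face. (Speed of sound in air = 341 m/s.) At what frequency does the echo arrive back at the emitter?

58 km/h = 16.11 m/s.
The cliff face receives the sound from a moving source: f₁ = f₀ · v/(v − v_e) = 550 × 341/324.89 ≈ 577 Hz.
On the return leg the car is a moving observer: f₂ = f₁ · (v + v_e)/v = 577 × 357.11/341 ≈ 605 Hz.

605 Hz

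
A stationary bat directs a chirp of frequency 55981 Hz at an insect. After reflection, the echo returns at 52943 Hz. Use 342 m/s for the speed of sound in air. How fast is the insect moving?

9.5 m/s

Double Doppler shift off a moving reflector: f₂ = f₀ · (v + u)/(v − u) (u > 0 toward emitter).
Rearranging, u = v · (f₂ − f₀)/(f₂ + f₀) = 342 × -3038/108924 ≈ -9.5 m/s.
So the insect is moving at 9.5 m/s away from the emitter.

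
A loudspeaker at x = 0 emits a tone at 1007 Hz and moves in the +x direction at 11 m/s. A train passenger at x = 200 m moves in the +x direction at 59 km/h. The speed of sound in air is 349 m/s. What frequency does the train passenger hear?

991 Hz

59 km/h = 16.39 m/s.
The observer lies on the +x side, so the source is heading toward the observer and the observer is heading away from the source.
General Doppler shift: f' = f · (v − v_o)/(v − v_s).
f' = 1007 × (349 − 16.39)/(349 − 11) = 1007 × 332.61/338 ≈ 991 Hz.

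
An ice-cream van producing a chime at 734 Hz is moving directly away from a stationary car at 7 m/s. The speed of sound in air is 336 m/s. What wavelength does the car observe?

46.7 cm

Only the source moves, away from the listener, so f' = f · v/(v + v_s).
f' = 734 × 336/(336 + 7) ≈ 719 Hz.
λ' = v/f' = 336/719.02 ≈ 46.7 cm.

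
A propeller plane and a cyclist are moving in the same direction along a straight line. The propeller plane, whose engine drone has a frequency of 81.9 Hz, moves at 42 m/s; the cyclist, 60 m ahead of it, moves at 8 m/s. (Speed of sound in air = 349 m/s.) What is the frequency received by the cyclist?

91 Hz

The cyclist is ahead, so the propeller plane is moving toward it while the cyclist is moving away from the propeller plane.
Both move, so f' = f · (v − v_o)/(v − v_s).
f' = 81.9 × (349 − 8)/(349 − 42) = 81.9 × 341/307 ≈ 91 Hz.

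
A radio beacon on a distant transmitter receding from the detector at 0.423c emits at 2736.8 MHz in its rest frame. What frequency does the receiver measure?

1742.7 MHz

Relativistic Doppler for frequency: f' = f₀ · √((1 − β)/(1 + β)).
f' = 2736.8 × √(0.5770/1.4230) = 2736.8 × 0.63677 ≈ 1742.7 MHz.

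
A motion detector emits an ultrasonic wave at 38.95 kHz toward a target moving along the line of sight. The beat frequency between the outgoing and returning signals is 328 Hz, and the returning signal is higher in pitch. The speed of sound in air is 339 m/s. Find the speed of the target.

1.42 m/s

Double Doppler shift off a moving reflector: f₂ = f₀ · (v + u)/(v − u) (u > 0 toward emitter).
Returning signal is higher, so f₂ = f₀ + Δf = 38950 + 328 = 39278 Hz.
Rearranging, u = v · (f₂ − f₀)/(f₂ + f₀) = 339 × 328/78228 ≈ 1.42 m/s.
So the target is moving at 1.42 m/s toward the emitter.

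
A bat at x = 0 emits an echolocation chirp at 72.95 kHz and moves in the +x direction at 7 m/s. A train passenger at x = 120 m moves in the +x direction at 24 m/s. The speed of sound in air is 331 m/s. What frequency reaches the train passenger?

The observer lies on the +x side, so the source is heading toward the observer and the observer is heading away from the source.
With source approaching and observer receding, f' = f · (v − v_o)/(v − v_s).
f' = 72.95 × (331 − 24)/(331 − 7) = 72.95 × 307/324 ≈ 69.1 kHz.

69.1 kHz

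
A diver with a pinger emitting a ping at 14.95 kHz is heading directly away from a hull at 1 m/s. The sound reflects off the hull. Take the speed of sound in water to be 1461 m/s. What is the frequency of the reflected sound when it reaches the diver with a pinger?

The hull receives the sound from a moving source: f₁ = f₀ · v/(v + v_e) = 14.95 × 1461/1462 ≈ 14.94 kHz.
On the return leg the diver with a pinger is a moving observer: f₂ = f₁ · (v − v_e)/v = 14.94 × 1460/1461 ≈ 14.93 kHz.
Equivalently f₂ = f₀ · (v − v_e)/(v + v_e).

14.93 kHz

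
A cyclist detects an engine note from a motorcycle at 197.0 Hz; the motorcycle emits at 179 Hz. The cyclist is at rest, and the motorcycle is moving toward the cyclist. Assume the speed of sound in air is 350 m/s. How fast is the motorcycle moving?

f' = f · v/(v − v_s) ⇒ v_s = v · |1 − f/f'|.
v_s = 350 × |1 − 179/197.0| = 350 × 0.09137 ≈ 32 m/s.

32 m/s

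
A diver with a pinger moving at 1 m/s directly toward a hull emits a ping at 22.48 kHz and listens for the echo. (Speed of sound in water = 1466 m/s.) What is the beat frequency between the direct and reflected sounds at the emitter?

The hull receives the sound from a moving source: f₁ = f₀ · v/(v − v_e) = 22.48 × 1466/1465 ≈ 22.4953 kHz.
On the return leg the diver with a pinger is a moving observer: f₂ = f₁ · (v + v_e)/v = 22.4953 × 1467/1466 ≈ 22.5107 kHz.
Beat against the emitted tone (with f₀ = 22480 Hz): |f₂ − f₀| = 2v_e·f₀/(v − v_e) = 2 × 1 × 22480/1465 ≈ 30.7 Hz.

30.7 Hz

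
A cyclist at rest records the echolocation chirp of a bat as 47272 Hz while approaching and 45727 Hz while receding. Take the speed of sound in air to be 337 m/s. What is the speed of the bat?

f₁/f₂ = (v + v_s)/(v − v_s), so v_s = v · (f₁ − f₂)/(f₁ + f₂).
v_s = 337 × (47272 − 45727)/(47272 + 45727) = 337 × 1545/92999 ≈ 5.6 m/s.

5.6 m/s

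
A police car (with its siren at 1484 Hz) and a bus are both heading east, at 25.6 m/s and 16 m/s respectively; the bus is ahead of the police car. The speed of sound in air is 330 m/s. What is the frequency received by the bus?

The bus is ahead, so the police car is moving toward it while the bus is moving away from the police car.
With source approaching and observer receding, f' = f · (v − v_o)/(v − v_s).
f' = 1484 × (330 − 16)/(330 − 25.6) = 1484 × 314/304.4 ≈ 1531 Hz.

1531 Hz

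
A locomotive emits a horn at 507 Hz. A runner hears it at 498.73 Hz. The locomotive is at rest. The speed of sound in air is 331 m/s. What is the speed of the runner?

5.4 m/s

f' < f, so the runner is receding.
f' = f · (v − v_o)/v ⇒ v_o = v · |f'/f − 1|.
v_o = 331 × |498.73/507 − 1| = 331 × 0.01631 ≈ 5.4 m/s.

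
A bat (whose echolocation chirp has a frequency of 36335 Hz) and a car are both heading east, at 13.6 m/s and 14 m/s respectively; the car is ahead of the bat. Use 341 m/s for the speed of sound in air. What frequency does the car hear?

The car is ahead, so the bat is moving toward it while the car is moving away from the bat.
General Doppler shift: f' = f · (v − v_o)/(v − v_s).
f' = 36335 × (341 − 14)/(341 − 13.6) = 36335 × 327/327.4 ≈ 36291 Hz.

36291 Hz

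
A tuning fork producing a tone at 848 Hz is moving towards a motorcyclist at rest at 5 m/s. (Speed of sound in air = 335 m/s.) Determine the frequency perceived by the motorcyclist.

861 Hz

With the source moving toward a stationary observer, f' = f · v/(v − v_s).
f' = 848 × 335/(335 − 5) = 848 × 335/330 ≈ 861 Hz.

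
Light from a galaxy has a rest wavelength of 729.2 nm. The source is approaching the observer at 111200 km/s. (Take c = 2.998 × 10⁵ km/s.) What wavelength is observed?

494.0 nm

β = v/c = 111200/299800 = 0.3709.
Relativistic Doppler for wavelength: λ' = λ₀ · √((1 − β)/(1 + β)).
λ' = 729.2 × √(0.6291/1.3709) = 729.2 × 0.67741 ≈ 494.0 nm.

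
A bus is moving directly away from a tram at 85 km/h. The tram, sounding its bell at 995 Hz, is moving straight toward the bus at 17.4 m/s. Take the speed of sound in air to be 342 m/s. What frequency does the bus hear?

85 km/h = 23.61 m/s.
General Doppler shift: f' = f · (v − v_o)/(v − v_s).
f' = 995 × (342 − 23.61)/(342 − 17.4) = 995 × 318.39/324.6 ≈ 976 Hz.

976 Hz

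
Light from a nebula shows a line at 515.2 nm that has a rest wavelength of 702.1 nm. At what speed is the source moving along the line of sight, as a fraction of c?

0.300

λ'/λ₀ = 0.7338 < 1 (blueshift), so the source is approaching.
λ'/λ₀ = √((1 − β)/(1 + β)) for an approaching source ⇒ β = (1 − r²)/(1 + r²) with r = λ'/λ₀.
β = (1 − 0.5385)/(1 + 0.5385) ≈ 0.300.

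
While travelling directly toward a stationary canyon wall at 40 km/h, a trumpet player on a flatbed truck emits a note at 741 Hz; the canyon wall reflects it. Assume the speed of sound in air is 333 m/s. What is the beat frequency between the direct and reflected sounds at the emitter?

51.2 Hz

40 km/h = 11.11 m/s.
The canyon wall receives the sound from a moving source: f₁ = f₀ · v/(v − v_e) = 741 × 333/321.89 ≈ 766.6 Hz.
On the return leg the trumpet player on a flatbed truck is a moving observer: f₂ = f₁ · (v + v_e)/v = 766.6 × 344.11/333 ≈ 792.2 Hz.
Beat against the emitted tone: |f₂ − f₀| = 2v_e·f₀/(v − v_e) = 2 × 11.11 × 741/321.89 ≈ 51.2 Hz.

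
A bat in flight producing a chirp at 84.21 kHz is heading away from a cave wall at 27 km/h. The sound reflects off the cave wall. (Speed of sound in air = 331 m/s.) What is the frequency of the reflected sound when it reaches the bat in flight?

27 km/h = 7.5 m/s.
The cave wall receives the sound from a moving source: f₁ = f₀ · v/(v + v_e) = 84.21 × 331/338.5 ≈ 82.3 kHz.
On the return leg the bat in flight is a moving observer: f₂ = f₁ · (v − v_e)/v = 82.3 × 323.5/331 ≈ 80.5 kHz.

80.5 kHz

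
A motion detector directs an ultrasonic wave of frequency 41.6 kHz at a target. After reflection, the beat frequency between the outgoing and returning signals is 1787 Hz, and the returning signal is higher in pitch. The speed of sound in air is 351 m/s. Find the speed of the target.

7.4 m/s

Double Doppler shift off a moving reflector: f₂ = f₀ · (v + u)/(v − u) (u > 0 toward emitter).
Returning signal is higher, so f₂ = f₀ + Δf = 41600 + 1787 = 43387 Hz.
Rearranging, u = v · (f₂ − f₀)/(f₂ + f₀) = 351 × 1787/84987 ≈ 7.4 m/s.
So the target is moving at 7.4 m/s toward the emitter.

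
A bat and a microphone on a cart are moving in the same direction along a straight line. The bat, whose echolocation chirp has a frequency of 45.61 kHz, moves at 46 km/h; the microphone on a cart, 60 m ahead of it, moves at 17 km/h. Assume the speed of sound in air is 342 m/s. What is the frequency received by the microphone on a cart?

46.7 kHz

46 km/h = 12.78 m/s; 17 km/h = 4.722 m/s.
The microphone on a cart is ahead, so the bat is moving toward it while the microphone on a cart is moving away from the bat.
General Doppler shift: f' = f · (v − v_o)/(v − v_s).
f' = 45.61 × (342 − 4.722)/(342 − 12.78) = 45.61 × 337.28/329.22 ≈ 46.7 kHz.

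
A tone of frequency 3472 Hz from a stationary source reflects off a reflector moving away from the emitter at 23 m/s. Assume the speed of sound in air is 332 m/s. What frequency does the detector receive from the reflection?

3022 Hz

The reflector first receives the wave as a moving observer: f₁ = f₀ · (v − u)/v = 3472 × (332 − 23)/332 ≈ 3231 Hz.
The reflection then acts as a moving source: f₂ = f₁ · v/(v + u) ≈ 3022 Hz.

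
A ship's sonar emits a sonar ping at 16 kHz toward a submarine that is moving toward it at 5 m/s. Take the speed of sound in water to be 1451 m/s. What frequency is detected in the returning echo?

At the submarine (a moving observer), f₁ = f₀ · (v + u)/v = 16 × 1456/1451 ≈ 16.06 kHz.
On reflection it acts as a source moving toward the stationary detector: f₂ = f₁ · v/(v − u) = 16.06 × 1451/1446 ≈ 16.11 kHz.
Equivalently f₂ = f₀ · (v + u)/(v − u).

16.11 kHz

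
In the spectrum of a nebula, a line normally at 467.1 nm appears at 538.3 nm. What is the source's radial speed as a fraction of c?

0.141

λ'/λ₀ = 1.1524 > 1 (redshift), so the source is receding.
λ'/λ₀ = √((1 + β)/(1 − β)) for a receding source ⇒ β = (r² − 1)/(r² + 1) with r = λ'/λ₀.
β = (1.3281 − 1)/(1.3281 + 1) ≈ 0.141.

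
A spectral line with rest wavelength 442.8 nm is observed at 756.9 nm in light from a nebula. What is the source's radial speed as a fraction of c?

λ'/λ₀ = 1.7093 > 1 (redshift), so the source is receding.
λ'/λ₀ = √((1 + β)/(1 − β)) for a receding source ⇒ β = (r² − 1)/(r² + 1) with r = λ'/λ₀.
β = (2.9219 − 1)/(2.9219 + 1) ≈ 0.490.

0.490c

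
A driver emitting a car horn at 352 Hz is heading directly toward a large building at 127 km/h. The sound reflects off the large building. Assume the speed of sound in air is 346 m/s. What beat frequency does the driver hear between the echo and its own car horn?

127 km/h = 35.28 m/s.
The large building receives the sound from a moving source: f₁ = f₀ · v/(v − v_e) = 352 × 346/310.72 ≈ 392.0 Hz.
On the return leg the driver is a moving observer: f₂ = f₁ · (v + v_e)/v = 392.0 × 381.28/346 ≈ 431.9 Hz.
Equivalently f₂ = f₀ · (v + v_e)/(v − v_e).
Beat against the emitted tone: |f₂ − f₀| = 2v_e·f₀/(v − v_e) = 2 × 35.28 × 352/310.72 ≈ 80 Hz.

80 Hz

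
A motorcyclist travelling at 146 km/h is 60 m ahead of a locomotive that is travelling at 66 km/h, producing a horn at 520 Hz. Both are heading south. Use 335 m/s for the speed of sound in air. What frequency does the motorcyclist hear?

66 km/h = 18.33 m/s; 146 km/h = 40.56 m/s.
The motorcyclist is ahead, so the locomotive is moving toward it while the motorcyclist is moving away from the locomotive.
Both move, so f' = f · (v − v_o)/(v − v_s).
f' = 520 × (335 − 40.56)/(335 − 18.33) = 520 × 294.44/316.67 ≈ 484 Hz.

484 Hz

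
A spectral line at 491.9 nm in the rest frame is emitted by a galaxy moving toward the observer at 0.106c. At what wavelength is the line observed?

Relativistic Doppler for wavelength: λ' = λ₀ · √((1 − β)/(1 + β)).
λ' = 491.9 × √(0.8940/1.1060) = 491.9 × 0.89907 ≈ 442.3 nm.

442.3 nm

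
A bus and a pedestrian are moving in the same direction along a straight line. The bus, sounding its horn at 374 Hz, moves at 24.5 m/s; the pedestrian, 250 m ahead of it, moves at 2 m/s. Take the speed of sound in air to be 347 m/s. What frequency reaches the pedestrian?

400 Hz

The pedestrian is ahead, so the bus is moving toward it while the pedestrian is moving away from the bus.
With source approaching and observer receding, f' = f · (v − v_o)/(v − v_s).
f' = 374 × (347 − 2)/(347 − 24.5) = 374 × 345/322.5 ≈ 400 Hz.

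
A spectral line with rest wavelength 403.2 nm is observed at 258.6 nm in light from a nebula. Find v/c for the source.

0.417c

λ'/λ₀ = 0.6414 < 1 (blueshift), so the source is approaching.
λ'/λ₀ = √((1 − β)/(1 + β)) for an approaching source ⇒ β = (1 − r²)/(1 + r²) with r = λ'/λ₀.
β = (1 − 0.4114)/(1 + 0.4114) ≈ 0.417.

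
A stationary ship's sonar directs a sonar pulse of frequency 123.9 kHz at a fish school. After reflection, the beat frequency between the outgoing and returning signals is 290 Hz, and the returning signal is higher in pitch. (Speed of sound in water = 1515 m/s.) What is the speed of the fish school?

1.77 m/s

Double Doppler shift off a moving reflector: f₂ = f₀ · (v + u)/(v − u) (u > 0 toward emitter).
Returning signal is higher, so f₂ = f₀ + Δf = 123900 + 290 = 124190 Hz.
Rearranging, u = v · (f₂ − f₀)/(f₂ + f₀) = 1515 × 290/248090 ≈ 1.77 m/s.
So the fish school is moving at 1.77 m/s toward the emitter.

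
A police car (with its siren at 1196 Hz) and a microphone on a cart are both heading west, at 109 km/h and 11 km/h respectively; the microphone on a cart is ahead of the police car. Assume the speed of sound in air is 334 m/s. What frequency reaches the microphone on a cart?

109 km/h = 30.28 m/s; 11 km/h = 3.056 m/s.
The microphone on a cart is ahead, so the police car is moving toward it while the microphone on a cart is moving away from the police car.
With source approaching and observer receding, f' = f · (v − v_o)/(v − v_s).
f' = 1196 × (334 − 3.056)/(334 − 30.28) = 1196 × 330.94/303.72 ≈ 1303 Hz.

1303 Hz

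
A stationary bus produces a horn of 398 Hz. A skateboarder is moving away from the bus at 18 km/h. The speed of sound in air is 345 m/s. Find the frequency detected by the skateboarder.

18 km/h = 5 m/s.
Only the observer moves, away from the source, so f' = f · (v − v_o)/v.
f' = 398 × (345 − 5)/345 = 398 × 340/345 ≈ 392 Hz.

392 Hz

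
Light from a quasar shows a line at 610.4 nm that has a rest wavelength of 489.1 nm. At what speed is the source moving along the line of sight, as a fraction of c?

0.218c

λ'/λ₀ = 1.2480 > 1 (redshift), so the source is receding.
λ'/λ₀ = √((1 + β)/(1 − β)) for a receding source ⇒ β = (r² − 1)/(r² + 1) with r = λ'/λ₀.
β = (1.5575 − 1)/(1.5575 + 1) ≈ 0.218.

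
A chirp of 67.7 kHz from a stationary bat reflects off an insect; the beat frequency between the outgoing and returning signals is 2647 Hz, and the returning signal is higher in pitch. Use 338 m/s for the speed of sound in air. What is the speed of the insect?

6.5 m/s

Double Doppler shift off a moving reflector: f₂ = f₀ · (v + u)/(v − u) (u > 0 toward emitter).
Returning signal is higher, so f₂ = f₀ + Δf = 67700 + 2647 = 70347 Hz.
Rearranging, u = v · (f₂ − f₀)/(f₂ + f₀) = 338 × 2647/138047 ≈ 6.5 m/s.
So the insect is moving at 6.5 m/s toward the emitter.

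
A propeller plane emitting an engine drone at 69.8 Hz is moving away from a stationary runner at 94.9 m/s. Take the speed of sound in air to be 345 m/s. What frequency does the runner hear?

54.7 Hz

Moving source, stationary observer: f' = f · v/(v + v_s) since the source is receding.
f' = 69.8 × 345/(345 + 94.9) = 69.8 × 345/439.9 ≈ 54.7 Hz.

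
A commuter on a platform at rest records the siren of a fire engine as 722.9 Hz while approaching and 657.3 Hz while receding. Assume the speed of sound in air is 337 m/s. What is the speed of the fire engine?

16.0 m/s

f₁/f₂ = (v + v_s)/(v − v_s), so v_s = v · (f₁ − f₂)/(f₁ + f₂).
v_s = 337 × (722.9 − 657.3)/(722.9 + 657.3) = 337 × 65.6/1380.2 ≈ 16.0 m/s.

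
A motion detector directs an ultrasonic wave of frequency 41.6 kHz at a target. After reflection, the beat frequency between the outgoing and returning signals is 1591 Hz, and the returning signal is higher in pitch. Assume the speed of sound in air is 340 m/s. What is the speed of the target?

Double Doppler shift off a moving reflector: f₂ = f₀ · (v + u)/(v − u) (u > 0 toward emitter).
Returning signal is higher, so f₂ = f₀ + Δf = 41600 + 1591 = 43191 Hz.
Rearranging, u = v · (f₂ − f₀)/(f₂ + f₀) = 340 × 1591/84791 ≈ 6.4 m/s.
So the target is moving at 6.4 m/s toward the emitter.

6.4 m/s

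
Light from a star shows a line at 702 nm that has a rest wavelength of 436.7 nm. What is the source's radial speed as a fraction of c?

0.442

λ'/λ₀ = 1.6075 > 1 (redshift), so the source is receding.
λ'/λ₀ = √((1 + β)/(1 − β)) for a receding source ⇒ β = (r² − 1)/(r² + 1) with r = λ'/λ₀.
β = (2.5841 − 1)/(2.5841 + 1) ≈ 0.442.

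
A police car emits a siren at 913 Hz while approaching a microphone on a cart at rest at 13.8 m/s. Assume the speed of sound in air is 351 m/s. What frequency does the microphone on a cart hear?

950 Hz

Moving source, stationary observer: f' = f · v/(v − v_s) since the source is approaching.
f' = 913 × 351/(351 − 13.8) = 913 × 351/337.2 ≈ 950 Hz.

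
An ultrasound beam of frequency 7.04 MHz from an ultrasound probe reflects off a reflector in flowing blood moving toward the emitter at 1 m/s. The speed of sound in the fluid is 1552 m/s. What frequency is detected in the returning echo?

7.049 MHz

At the reflector in flowing blood (a moving observer), f₁ = f₀ · (v + u)/v = 7.04 × 1553/1552 ≈ 7.045 MHz.
On reflection it acts as a source moving toward the stationary detector: f₂ = f₁ · v/(v − u) = 7.045 × 1552/1551 ≈ 7.049 MHz.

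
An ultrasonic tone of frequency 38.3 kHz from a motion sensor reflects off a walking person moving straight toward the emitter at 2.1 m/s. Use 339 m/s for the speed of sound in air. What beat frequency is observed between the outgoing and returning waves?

At the walking person (a moving observer), f₁ = f₀ · (v + u)/v = 38.3 × 341.1/339 ≈ 38.537 kHz.
The reflection then acts as a moving source: f₂ = f₁ · v/(v − u) ≈ 38.777 kHz.
Beat frequency (with f₀ = 38300 Hz): |f₂ − f₀| = 2u·f₀/(v − u) = 2 × 2.1 × 38300/336.9 ≈ 477 Hz.

477 Hz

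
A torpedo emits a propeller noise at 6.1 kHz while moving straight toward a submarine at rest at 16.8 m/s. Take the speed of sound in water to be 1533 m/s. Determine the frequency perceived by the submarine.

Moving source, stationary observer: f' = f · v/(v − v_s) since the source is approaching.
f' = 6.1 × 1533/(1533 − 16.8) = 6.1 × 1533/1516 ≈ 6.17 kHz.

6.17 kHz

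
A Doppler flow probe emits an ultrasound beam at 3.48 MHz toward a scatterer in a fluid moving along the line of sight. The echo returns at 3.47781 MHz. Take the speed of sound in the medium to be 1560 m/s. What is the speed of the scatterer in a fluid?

Double Doppler shift off a moving reflector: f₂ = f₀ · (v + u)/(v − u) (u > 0 toward emitter).
Rearranging, u = v · (f₂ − f₀)/(f₂ + f₀) = 1560 × -0.00219/6.95781 ≈ -0.49 m/s.
So the scatterer in a fluid is moving at 0.49 m/s away from the emitter.

0.49 m/s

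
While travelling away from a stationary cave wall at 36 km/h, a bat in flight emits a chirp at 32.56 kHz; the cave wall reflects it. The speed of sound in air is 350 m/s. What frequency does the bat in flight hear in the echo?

30.8 kHz

36 km/h = 10 m/s.
The cave wall receives the sound from a moving source: f₁ = f₀ · v/(v + v_e) = 32.56 × 350/360 ≈ 31.7 kHz.
On the return leg the bat in flight is a moving observer: f₂ = f₁ · (v − v_e)/v = 31.7 × 340/350 ≈ 30.8 kHz.
Equivalently f₂ = f₀ · (v − v_e)/(v + v_e).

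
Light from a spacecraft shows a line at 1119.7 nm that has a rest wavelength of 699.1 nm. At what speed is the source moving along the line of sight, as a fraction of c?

λ'/λ₀ = 1.6016 > 1 (redshift), so the source is receding.
λ'/λ₀ = √((1 + β)/(1 − β)) for a receding source ⇒ β = (r² − 1)/(r² + 1) with r = λ'/λ₀.
β = (2.5652 − 1)/(2.5652 + 1) ≈ 0.439.

0.439c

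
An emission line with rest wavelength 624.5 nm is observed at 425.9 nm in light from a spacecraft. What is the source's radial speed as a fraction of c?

λ'/λ₀ = 0.6820 < 1 (blueshift), so the source is approaching.
λ'/λ₀ = √((1 − β)/(1 + β)) for an approaching source ⇒ β = (1 − r²)/(1 + r²) with r = λ'/λ₀.
β = (1 − 0.4651)/(1 + 0.4651) ≈ 0.365.

0.365c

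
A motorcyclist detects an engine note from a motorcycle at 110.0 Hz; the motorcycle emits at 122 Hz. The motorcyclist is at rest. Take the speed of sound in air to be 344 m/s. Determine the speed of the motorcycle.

38 m/s

f' < f, so the motorcycle is receding.
f' = f · v/(v + v_s) ⇒ v_s = v · |1 − f/f'|.
v_s = 344 × |1 − 122/110.0| = 344 × 0.1091 ≈ 38 m/s.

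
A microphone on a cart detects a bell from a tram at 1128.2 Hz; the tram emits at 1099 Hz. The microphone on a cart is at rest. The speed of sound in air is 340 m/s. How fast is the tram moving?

f' > f, so the tram is approaching.
f' = f · v/(v − v_s) ⇒ v_s = v · |1 − f/f'|.
v_s = 340 × |1 − 1099/1128.2| = 340 × 0.02588 ≈ 8.8 m/s.

8.8 m/s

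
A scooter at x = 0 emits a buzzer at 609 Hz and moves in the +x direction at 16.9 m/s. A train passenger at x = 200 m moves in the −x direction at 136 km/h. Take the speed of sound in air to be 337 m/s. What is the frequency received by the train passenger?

713 Hz

136 km/h = 37.78 m/s.
The observer lies on the +x side, so the source is heading toward the observer and the observer is heading toward the source.
Both move, so f' = f · (v + v_o)/(v − v_s).
f' = 609 × (337 + 37.78)/(337 − 16.9) = 609 × 374.78/320.1 ≈ 713 Hz.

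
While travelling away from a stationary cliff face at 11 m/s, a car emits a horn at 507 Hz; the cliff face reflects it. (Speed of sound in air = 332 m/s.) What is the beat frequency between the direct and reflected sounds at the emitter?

32.5 Hz

The cliff face receives the sound from a moving source: f₁ = f₀ · v/(v + v_e) = 507 × 332/343 ≈ 490.7 Hz.
On the return leg the car is a moving observer: f₂ = f₁ · (v − v_e)/v = 490.7 × 321/332 ≈ 474.5 Hz.
Beat against the emitted tone: |f₂ − f₀| = 2v_e·f₀/(v + v_e) = 2 × 11 × 507/343 ≈ 32.5 Hz.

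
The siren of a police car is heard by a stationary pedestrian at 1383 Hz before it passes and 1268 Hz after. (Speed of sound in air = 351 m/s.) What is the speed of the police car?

f₁/f₂ = (v + v_s)/(v − v_s), so v_s = v · (f₁ − f₂)/(f₁ + f₂).
v_s = 351 × (1383 − 1268)/(1383 + 1268) = 351 × 115/2651 ≈ 15.2 m/s.

15.2 m/s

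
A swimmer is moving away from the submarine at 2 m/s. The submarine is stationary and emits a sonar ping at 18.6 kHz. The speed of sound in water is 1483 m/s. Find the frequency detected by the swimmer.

Moving observer, stationary source: f' = f · (v − v_o)/v.
f' = 18.6 × (1483 − 2)/1483 = 18.6 × 1481/1483 ≈ 18.57 kHz.

18.57 kHz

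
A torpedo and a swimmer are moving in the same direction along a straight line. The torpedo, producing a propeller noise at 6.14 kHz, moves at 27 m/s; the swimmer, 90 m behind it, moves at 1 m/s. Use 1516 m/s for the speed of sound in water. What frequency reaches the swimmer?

6.04 kHz

The swimmer is behind, so the torpedo is moving away from it while the swimmer is moving toward the torpedo.
General Doppler shift: f' = f · (v + v_o)/(v + v_s).
f' = 6.14 × (1516 + 1)/(1516 + 27) = 6.14 × 1517/1543 ≈ 6.04 kHz.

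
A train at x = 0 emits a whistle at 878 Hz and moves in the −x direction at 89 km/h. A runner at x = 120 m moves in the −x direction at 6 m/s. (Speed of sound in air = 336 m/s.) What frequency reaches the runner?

89 km/h = 24.72 m/s.
The observer lies on the +x side, so the source is heading away from the observer and the observer is heading toward the source.
General Doppler shift: f' = f · (v + v_o)/(v + v_s).
f' = 878 × (336 + 6)/(336 + 24.72) = 878 × 342/360.72 ≈ 832 Hz.

832 Hz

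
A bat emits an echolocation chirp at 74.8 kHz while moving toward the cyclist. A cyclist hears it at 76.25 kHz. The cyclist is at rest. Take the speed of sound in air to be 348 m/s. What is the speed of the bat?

f' = f · v/(v − v_s) ⇒ v_s = v · |1 − f/f'|.
v_s = 348 × |1 − 74.8/76.25| = 348 × 0.01902 ≈ 6.6 m/s.

6.6 m/s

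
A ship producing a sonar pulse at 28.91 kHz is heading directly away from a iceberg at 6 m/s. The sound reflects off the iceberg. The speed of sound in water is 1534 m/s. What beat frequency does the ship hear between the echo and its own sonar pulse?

225 Hz

The iceberg receives the sound from a moving source: f₁ = f₀ · v/(v + v_e) = 28.91 × 1534/1540 ≈ 28.797 kHz.
On the return leg the ship is a moving observer: f₂ = f₁ · (v − v_e)/v = 28.797 × 1528/1534 ≈ 28.685 kHz.
Beat against the emitted tone (with f₀ = 28910 Hz): |f₂ − f₀| = 2v_e·f₀/(v + v_e) = 2 × 6 × 28910/1540 ≈ 225 Hz.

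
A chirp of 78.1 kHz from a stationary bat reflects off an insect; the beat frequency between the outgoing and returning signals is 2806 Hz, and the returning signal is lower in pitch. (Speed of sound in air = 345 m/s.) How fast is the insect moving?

6.3 m/s

Double Doppler shift off a moving reflector: f₂ = f₀ · (v + u)/(v − u) (u > 0 toward emitter).
Returning signal is lower, so f₂ = f₀ − Δf = 78100 − 2806 = 75294 Hz.
Rearranging, u = v · (f₂ − f₀)/(f₂ + f₀) = 345 × -2806/153394 ≈ -6.3 m/s.
So the insect is moving at 6.3 m/s away from the emitter.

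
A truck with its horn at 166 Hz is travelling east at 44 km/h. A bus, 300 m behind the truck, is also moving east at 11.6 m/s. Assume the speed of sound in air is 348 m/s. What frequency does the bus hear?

166 Hz

44 km/h = 12.22 m/s.
The bus is behind, so the truck is moving away from it while the bus is moving toward the truck.
With source receding and observer approaching, f' = f · (v + v_o)/(v + v_s).
f' = 166 × (348 + 11.6)/(348 + 12.22) = 166 × 359.6/360.22 ≈ 166 Hz.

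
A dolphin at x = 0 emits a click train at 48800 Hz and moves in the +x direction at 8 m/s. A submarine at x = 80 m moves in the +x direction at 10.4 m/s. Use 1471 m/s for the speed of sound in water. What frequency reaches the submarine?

48720 Hz

The observer lies on the +x side, so the source is heading toward the observer and the observer is heading away from the source.
With source approaching and observer receding, f' = f · (v − v_o)/(v − v_s).
f' = 48800 × (1471 − 10.4)/(1471 − 8) = 48800 × 1460.6/1463 ≈ 48720 Hz.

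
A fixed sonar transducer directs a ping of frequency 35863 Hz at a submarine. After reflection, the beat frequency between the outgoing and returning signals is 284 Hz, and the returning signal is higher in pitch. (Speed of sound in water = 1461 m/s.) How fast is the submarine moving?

5.8 m/s

Double Doppler shift off a moving reflector: f₂ = f₀ · (v + u)/(v − u) (u > 0 toward emitter).
Returning signal is higher, so f₂ = f₀ + Δf = 35863 + 284 = 36147 Hz.
Rearranging, u = v · (f₂ − f₀)/(f₂ + f₀) = 1461 × 284/72010 ≈ 5.8 m/s.
So the submarine is moving at 5.8 m/s toward the emitter.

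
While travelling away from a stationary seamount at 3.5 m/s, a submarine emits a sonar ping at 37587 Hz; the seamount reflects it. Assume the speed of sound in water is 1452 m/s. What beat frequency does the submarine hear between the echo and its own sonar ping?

181 Hz

The seamount receives the sound from a moving source: f₁ = f₀ · v/(v + v_e) = 37587 × 1452/1455.5 ≈ 37496.6 Hz.
On the return leg the submarine is a moving observer: f₂ = f₁ · (v − v_e)/v = 37496.6 × 1448.5/1452 ≈ 37406.2 Hz.
Equivalently f₂ = f₀ · (v − v_e)/(v + v_e).
Beat against the emitted tone: |f₂ − f₀| = 2v_e·f₀/(v + v_e) = 2 × 3.5 × 37587/1455.5 ≈ 181 Hz.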